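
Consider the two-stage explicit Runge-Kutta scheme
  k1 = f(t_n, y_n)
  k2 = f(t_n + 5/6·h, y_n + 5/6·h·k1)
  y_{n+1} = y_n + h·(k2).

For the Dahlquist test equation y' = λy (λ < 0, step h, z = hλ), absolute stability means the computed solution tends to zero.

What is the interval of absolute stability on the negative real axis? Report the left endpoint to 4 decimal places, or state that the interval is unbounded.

Set f=λy, z=hλ:
  k1=λy_n ⇒ h·k1=z·y_n;  k2=λ(1+5/6z)y_n ⇒ h·k2=z(1+5/6z)y_n
  y_{n+1}/y_n = 1 + z(1+5/6z) = 1 + z + 5/6z²
  ⇒ R(z) = 1 + z + 5/6z².

Solve |R(x)|<1 on ℝ⁻.
x=-0.71: |R|=0.7101
R=1: x+5/6x²=0 ⇒ x=−6/5=-1.2000; min R=1−1/(4·5/6)=0.7000>−1
Confirm numerically:
  x=-1.043: |R|=0.86354 <1
  x=-0.793: |R|=0.73104 <1
  x=-0.774: |R|=0.72523 <1
  x=-0.497: |R|=0.70884 <1
  x=-1.491: |R|=1.36157 >1
  x=-1.267: |R|=1.07074 >1
Stable set (-1.2000, 0).

(-1.2000, 0).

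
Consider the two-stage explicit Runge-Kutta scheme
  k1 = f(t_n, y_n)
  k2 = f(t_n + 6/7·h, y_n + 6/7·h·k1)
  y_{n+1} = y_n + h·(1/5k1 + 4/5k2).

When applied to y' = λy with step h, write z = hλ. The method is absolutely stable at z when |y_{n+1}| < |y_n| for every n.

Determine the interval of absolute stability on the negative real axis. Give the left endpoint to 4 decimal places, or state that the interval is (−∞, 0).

With y'=λy (z=hλ):
  k1=λy_n ⇒ h·k1=z·y_n;  k2=λ(1+6/7z)y_n ⇒ h·k2=z(1+6/7z)y_n
  y_{n+1}/y_n = 1 + 1/5z + 4/5z(1+6/7z) = 1 + z + 24/35z²
  R(z) = 1 + z + 24/35z².

Solve |R(x)|<1 on ℝ⁻.
x=-1.09: |R|=0.7247
R=1: x+24/35x²=0 ⇒ x=−35/24=-1.4583; min R=1−1/(4·24/35)=0.6354>−1
Confirm numerically:
  x=-1.400: |R|=0.94400 <1
  x=-1.086: |R|=0.72273 <1
  x=-0.609: |R|=0.64532 <1
  x=-1.895: |R|=1.56742 >1
  x=-1.710: |R|=1.29510 >1
  x=-1.590: |R|=1.14355 >1
Stable set (-1.4583, 0).

z∈(-1.4583,0).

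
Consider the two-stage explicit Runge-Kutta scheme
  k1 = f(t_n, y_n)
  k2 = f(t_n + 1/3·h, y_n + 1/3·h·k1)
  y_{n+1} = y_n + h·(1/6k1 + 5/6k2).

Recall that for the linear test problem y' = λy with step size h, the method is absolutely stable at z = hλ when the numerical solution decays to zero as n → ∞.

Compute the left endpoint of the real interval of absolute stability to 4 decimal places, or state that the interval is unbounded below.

With y'=λy (z=hλ):
  k1=λy_n ⇒ h·k1=z·y_n;  k2=λ(1+1/3z)y_n ⇒ h·k2=z(1+1/3z)y_n
  y_{n+1}/y_n = 1 + 1/6z + 5/6z(1+1/3z) = 1 + z + 5/18z²
  so R(z) = 1 + z + 5/18z².

Find x<0 with |R(x)|<1.
x=-1.48: |R|=0.1284
R=1: x+5/18x²=0 ⇒ x=−18/5=-3.6000; min R=1−1/(4·5/18)=0.1000>−1
Confirm numerically:
  x=-3.391: |R|=0.80313 <1
  x=-3.191: |R|=0.63747 <1
  x=-2.513: |R|=0.24121 <1
  x=-4.176: |R|=1.66816 >1
  x=-3.935: |R|=1.36617 >1
  x=-3.728: |R|=1.13255 >1
So |R|<1 on (-3.6000, 0).

left endpoint -3.6000.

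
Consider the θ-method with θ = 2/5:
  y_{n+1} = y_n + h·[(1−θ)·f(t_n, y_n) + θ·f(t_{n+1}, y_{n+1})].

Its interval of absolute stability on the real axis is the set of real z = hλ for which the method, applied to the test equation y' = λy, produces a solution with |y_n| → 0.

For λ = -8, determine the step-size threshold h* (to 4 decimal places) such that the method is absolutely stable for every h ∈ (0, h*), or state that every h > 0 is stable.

Set f=λy, z=hλ:
  y_{n+1} = y_n + z·[3/5·y_n + 2/5·y_{n+1}] ⇒ (1 − 2/5z)y_{n+1} = (1 + 3/5z)y_n
  ⇒ R(z) = (1 + 3/5z)/(1 − 2/5z).

Solve |R(x)|<1 on ℝ⁻.
x=-1.32: |R|=0.1361
R=−1: 1+3/5x = −1+2/5x ⇒ -1/5x=2 ⇒ x=2/(-1/5)=-10.0000
Confirm numerically:
  x=-9.911: |R|=0.99641 <1
  x=-8.679: |R|=0.94092 <1
  x=-5.956: |R|=0.76088 <1
  x=-5.313: |R|=0.70005 <1
  x=-10.583: |R|=1.02228 >1
  x=-10.494: |R|=1.01901 >1
  x=-10.104: |R|=1.00413 >1
So |R|<1 on (-10.0000, 0).

(-10.0000,0); λ=-8 ⇒ h* = (10)/8 = 1.2500.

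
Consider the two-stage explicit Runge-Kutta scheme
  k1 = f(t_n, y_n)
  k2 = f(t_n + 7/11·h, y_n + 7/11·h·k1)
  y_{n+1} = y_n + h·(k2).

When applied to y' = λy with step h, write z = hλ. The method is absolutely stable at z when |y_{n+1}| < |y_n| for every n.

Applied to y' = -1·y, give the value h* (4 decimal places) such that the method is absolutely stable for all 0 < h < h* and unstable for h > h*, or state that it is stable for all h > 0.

(-1.5714,0); λ=-1 ⇒ h* = (11/7)/1 = 1.5714.

With y'=λy (z=hλ):
  k1=λy_n ⇒ h·k1=z·y_n;  k2=λ(1+7/11z)y_n ⇒ h·k2=z(1+7/11z)y_n
  y_{n+1}/y_n = 1 + z(1+7/11z) = 1 + z + 7/11z²
  ⇒ R(z) = 1 + z + 7/11z².

Solve |R(x)|<1 on ℝ⁻.
x=-1.15: |R|=0.6916
R=1: x+7/11x²=0 ⇒ x=−11/7=-1.5714; min R=1−1/(4·7/11)=0.6071>−1
Confirm numerically:
  x=-1.386: |R|=0.83645 <1
  x=-1.223: |R|=0.72883 <1
  x=-0.682: |R|=0.61399 <1
  x=-1.849: |R|=1.32660 >1
  x=-1.842: |R|=1.31716 >1
Interval (-1.5714, 0).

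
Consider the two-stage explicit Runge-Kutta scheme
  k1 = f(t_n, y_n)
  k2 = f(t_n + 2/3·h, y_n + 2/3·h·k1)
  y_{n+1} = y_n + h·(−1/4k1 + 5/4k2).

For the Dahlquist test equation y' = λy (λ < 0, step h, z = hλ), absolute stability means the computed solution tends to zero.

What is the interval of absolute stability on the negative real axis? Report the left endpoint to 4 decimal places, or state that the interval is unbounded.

Set f=λy, z=hλ:
  k1=λy_n ⇒ h·k1=z·y_n;  k2=λ(1+2/3z)y_n ⇒ h·k2=z(1+2/3z)y_n
  y_{n+1}/y_n = 1 − 1/4z + 5/4z(1+2/3z) = 1 + z + 5/6z²
  ⇒ R(z) = 1 + z + 5/6z².

Solve |R(x)|<1 on ℝ⁻.
x=-1.53: |R|=1.4208
R=1: x+5/6x²=0 ⇒ x=−6/5=-1.2000; min R=1−1/(4·5/6)=0.7000>−1
Confirm numerically:
  x=-0.885: |R|=0.76769 <1
  x=-0.793: |R|=0.73104 <1
  x=-0.775: |R|=0.72552 <1
  x=-0.656: |R|=0.70261 <1
  x=-1.713: |R|=1.73231 >1
  x=-1.677: |R|=1.66661 >1
  x=-1.601: |R|=1.53500 >1
Interval (-1.2000, 0).

z∈(-1.2000,0).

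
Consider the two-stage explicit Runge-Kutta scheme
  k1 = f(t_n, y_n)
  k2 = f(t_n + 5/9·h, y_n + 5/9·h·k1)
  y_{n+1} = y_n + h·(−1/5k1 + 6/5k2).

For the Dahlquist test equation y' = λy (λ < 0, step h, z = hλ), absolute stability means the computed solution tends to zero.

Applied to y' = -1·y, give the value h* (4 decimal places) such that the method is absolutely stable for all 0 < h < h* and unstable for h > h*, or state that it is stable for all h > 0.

(-1.5000,0); λ=-1 ⇒ h* = (3/2)/1 = 1.5000.

Test eqn y'=λy, z=hλ:
  k1=λy_n ⇒ h·k1=z·y_n;  k2=λ(1+5/9z)y_n ⇒ h·k2=z(1+5/9z)y_n
  y_{n+1}/y_n = 1 − 1/5z + 6/5z(1+5/9z) = 1 + z + 2/3z²
  R(z) = 1 + z + 2/3z².

Boundary: |R(x)|=1, x<0.
x=-0.73: |R|=0.6253
R=1: x+2/3x²=0 ⇒ x=−3/2=-1.5000; min R=1−1/(4·2/3)=0.6250>−1
Confirm numerically:
  x=-1.141: |R|=0.72692 <1
  x=-0.903: |R|=0.64061 <1
  x=-0.840: |R|=0.63040 <1
  x=-0.764: |R|=0.62513 <1
  x=-1.974: |R|=1.62378 >1
  x=-1.748: |R|=1.28900 >1
Stable set (-1.5000, 0).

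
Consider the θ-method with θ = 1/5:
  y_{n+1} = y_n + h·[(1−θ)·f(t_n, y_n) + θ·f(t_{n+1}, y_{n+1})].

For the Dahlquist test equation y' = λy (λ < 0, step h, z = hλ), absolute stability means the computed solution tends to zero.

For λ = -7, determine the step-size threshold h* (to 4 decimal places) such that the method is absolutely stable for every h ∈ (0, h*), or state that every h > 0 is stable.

(-3.3333,0); λ=-7 ⇒ h* = (10/3)/7 = 0.4762.

On y'=λy, z=hλ:
  y_{n+1} = y_n + z·[4/5·y_n + 1/5·y_{n+1}] ⇒ (1 − 1/5z)y_{n+1} = (1 + 4/5z)y_n
  so R(z) = (1 + 4/5z)/(1 − 1/5z).

Need |R(x)|<1, x<0.
x=-0.61: |R|=0.4563
R=−1: 1+4/5x = −1+1/5x ⇒ -3/5x=2 ⇒ x=2/(-3/5)=-3.3333
Confirm numerically:
  x=-2.254: |R|=0.55363 <1
  x=-2.083: |R|=0.47042 <1
  x=-1.507: |R|=0.15798 <1
  x=-1.416: |R|=0.10349 <1
  x=-3.877: |R|=1.18373 >1
  x=-3.819: |R|=1.16521 >1
  x=-3.696: |R|=1.12511 >1
Stable set (-3.3333, 0).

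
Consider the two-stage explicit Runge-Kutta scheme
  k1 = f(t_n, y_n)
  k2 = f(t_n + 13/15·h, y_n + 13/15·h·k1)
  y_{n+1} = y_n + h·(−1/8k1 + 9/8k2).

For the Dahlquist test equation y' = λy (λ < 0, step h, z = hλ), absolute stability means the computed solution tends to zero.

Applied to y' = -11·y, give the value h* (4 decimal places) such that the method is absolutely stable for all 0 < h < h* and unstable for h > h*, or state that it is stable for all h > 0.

On y'=λy, z=hλ:
  k1=λy_n ⇒ h·k1=z·y_n;  k2=λ(1+13/15z)y_n ⇒ h·k2=z(1+13/15z)y_n
  y_{n+1}/y_n = 1 − 1/8z + 9/8z(1+13/15z) = 1 + z + 39/40z²
  ⇒ R(z) = 1 + z + 39/40z².

Boundary: |R(x)|=1, x<0.
x=-0.93: |R|=0.9133
R=1: x+39/40x²=0 ⇒ x=−40/39=-1.0256; min R=1−1/(4·39/40)=0.7436>−1
Confirm numerically:
  x=-0.822: |R|=0.83679 <1
  x=-0.663: |R|=0.76558 <1
  x=-0.467: |R|=0.74564 <1
  x=-1.523: |R|=1.73854 >1
  x=-1.170: |R|=1.16468 >1
  x=-1.153: |R|=1.14317 >1
Interval (-1.0256, 0).

(-1.0256,0); λ=-11 ⇒ h* = (40/39)/11 = 0.0932.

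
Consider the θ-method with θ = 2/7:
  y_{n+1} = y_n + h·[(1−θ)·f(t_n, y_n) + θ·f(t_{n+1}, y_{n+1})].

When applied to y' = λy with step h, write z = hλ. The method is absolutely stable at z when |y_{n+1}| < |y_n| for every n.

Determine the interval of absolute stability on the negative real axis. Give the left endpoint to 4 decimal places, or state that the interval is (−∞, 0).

z∈(-4.6667,0).

With y'=λy (z=hλ):
  y_{n+1} = y_n + z·[5/7·y_n + 2/7·y_{n+1}] ⇒ (1 − 2/7z)y_{n+1} = (1 + 5/7z)y_n
  R(z) = (1 + 5/7z)/(1 − 2/7z).

Find x<0 with |R(x)|<1.
x=-1.31: |R|=0.0468
R=−1: 1+5/7x = −1+2/7x ⇒ -3/7x=2 ⇒ x=2/(-3/7)=-4.6667
Confirm numerically:
  x=-4.499: |R|=0.96856 <1
  x=-4.223: |R|=0.91383 <1
  x=-4.002: |R|=0.86710 <1
  x=-5.184: |R|=1.08936 >1
  x=-5.182: |R|=1.08903 >1
Stable set (-4.6667, 0).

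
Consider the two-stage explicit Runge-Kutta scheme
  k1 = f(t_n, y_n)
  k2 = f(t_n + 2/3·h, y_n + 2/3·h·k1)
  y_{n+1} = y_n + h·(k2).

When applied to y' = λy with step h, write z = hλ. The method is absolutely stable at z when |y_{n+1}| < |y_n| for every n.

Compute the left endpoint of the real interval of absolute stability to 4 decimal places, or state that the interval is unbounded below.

Test eqn y'=λy, z=hλ:
  k1=λy_n ⇒ h·k1=z·y_n;  k2=λ(1+2/3z)y_n ⇒ h·k2=z(1+2/3z)y_n
  y_{n+1}/y_n = 1 + z(1+2/3z) = 1 + z + 2/3z²
  R(z) = 1 + z + 2/3z².

Solve |R(x)|<1 on ℝ⁻.
x=-1.31: |R|=0.8341
R=1: x+2/3x²=0 ⇒ x=−3/2=-1.5000; min R=1−1/(4·2/3)=0.6250>−1
Confirm numerically:
  x=-1.355: |R|=0.86902 <1
  x=-1.209: |R|=0.76545 <1
  x=-1.164: |R|=0.73926 <1
  x=-1.060: |R|=0.68907 <1
  x=-1.967: |R|=1.61239 >1
  x=-1.894: |R|=1.49749 >1
  x=-1.671: |R|=1.19049 >1
Interval (-1.5000, 0).

left endpoint -1.5000.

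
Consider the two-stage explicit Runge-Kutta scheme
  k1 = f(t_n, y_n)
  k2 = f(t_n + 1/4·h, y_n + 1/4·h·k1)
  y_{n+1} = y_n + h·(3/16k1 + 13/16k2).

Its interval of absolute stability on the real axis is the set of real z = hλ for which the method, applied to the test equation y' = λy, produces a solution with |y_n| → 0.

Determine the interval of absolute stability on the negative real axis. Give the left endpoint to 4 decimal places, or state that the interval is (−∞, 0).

With y'=λy (z=hλ):
  k1=λy_n ⇒ h·k1=z·y_n;  k2=λ(1+1/4z)y_n ⇒ h·k2=z(1+1/4z)y_n
  y_{n+1}/y_n = 1 + 3/16z + 13/16z(1+1/4z) = 1 + z + 13/64z²
  ⇒ R(z) = 1 + z + 13/64z².

Need |R(x)|<1, x<0.
x=-0.71: |R|=0.3924
R=1: x+13/64x²=0 ⇒ x=−64/13=-4.9231; min R=1−1/(4·13/64)=-0.2308>−1
Confirm numerically:
  x=-3.938: |R|=0.21203 <1
  x=-3.009: |R|=0.16989 <1
  x=-2.748: |R|=0.21410 <1
  x=-2.696: |R|=0.21960 <1
  x=-5.514: |R|=1.66185 >1
  x=-5.329: |R|=1.43939 >1
  x=-5.052: |R|=1.13230 >1
Interval (-4.9231, 0).

z∈(-4.9231,0).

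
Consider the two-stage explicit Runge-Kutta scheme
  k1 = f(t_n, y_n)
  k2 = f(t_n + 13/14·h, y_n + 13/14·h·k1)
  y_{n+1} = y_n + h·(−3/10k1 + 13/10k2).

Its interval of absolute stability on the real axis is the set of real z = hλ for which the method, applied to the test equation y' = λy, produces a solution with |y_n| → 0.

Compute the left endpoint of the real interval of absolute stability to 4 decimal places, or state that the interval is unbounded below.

z* = -0.8284.

With y'=λy (z=hλ):
  k1=λy_n ⇒ h·k1=z·y_n;  k2=λ(1+13/14z)y_n ⇒ h·k2=z(1+13/14z)y_n
  y_{n+1}/y_n = 1 − 3/10z + 13/10z(1+13/14z) = 1 + z + 169/140z²
  Hence R(z) = 1 + z + 169/140z².

Find x<0 with |R(x)|<1.
x=-1.63: |R|=2.5773
R=1: x+169/140x²=0 ⇒ x=−140/169=-0.8284; min R=1−1/(4·169/140)=0.7929>−1
Confirm numerically:
  x=-0.615: |R|=0.84157 <1
  x=-0.493: |R|=0.80039 <1
  x=-0.335: |R|=0.80047 <1
  x=-1.237: |R|=1.61013 >1
  x=-1.149: |R|=1.44467 >1
  x=-1.009: |R|=1.21997 >1
Interval (-0.8284, 0).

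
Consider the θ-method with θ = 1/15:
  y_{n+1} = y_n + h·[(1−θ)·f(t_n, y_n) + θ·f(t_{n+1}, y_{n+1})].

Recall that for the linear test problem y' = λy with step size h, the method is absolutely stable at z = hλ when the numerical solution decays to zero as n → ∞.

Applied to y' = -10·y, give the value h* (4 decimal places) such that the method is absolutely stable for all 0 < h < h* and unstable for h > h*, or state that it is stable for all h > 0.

Set f=λy, z=hλ:
  y_{n+1} = y_n + z·[14/15·y_n + 1/15·y_{n+1}] ⇒ (1 − 1/15z)y_{n+1} = (1 + 14/15z)y_n
  Hence R(z) = (1 + 14/15z)/(1 − 1/15z).

Find x<0 with |R(x)|<1.
x=-0.32: |R|=0.6867
R=−1: 1+14/15x = −1+1/15x ⇒ -13/15x=2 ⇒ x=2/(-13/15)=-2.3077
Confirm numerically:
  x=-1.811: |R|=0.61591 <1
  x=-1.682: |R|=0.51241 <1
  x=-1.619: |R|=0.46128 <1
  x=-2.704: |R|=1.29101 >1
  x=-2.534: |R|=1.16779 >1
So |R|<1 on (-2.3077, 0).

(-2.3077,0); λ=-10 ⇒ h* = (30/13)/10 = 0.2308.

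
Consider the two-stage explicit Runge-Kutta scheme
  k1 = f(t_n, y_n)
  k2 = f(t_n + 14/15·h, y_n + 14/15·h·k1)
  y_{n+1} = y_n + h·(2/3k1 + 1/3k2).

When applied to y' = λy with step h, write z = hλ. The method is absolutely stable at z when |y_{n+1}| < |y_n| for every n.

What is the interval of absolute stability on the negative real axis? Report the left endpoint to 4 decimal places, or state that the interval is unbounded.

With y'=λy (z=hλ):
  k1=λy_n ⇒ h·k1=z·y_n;  k2=λ(1+14/15z)y_n ⇒ h·k2=z(1+14/15z)y_n
  y_{n+1}/y_n = 1 + 2/3z + 1/3z(1+14/15z) = 1 + z + 14/45z²
  so R(z) = 1 + z + 14/45z².

Find x<0 with |R(x)|<1.
x=-1.49: |R|=0.2007
R=1: x+14/45x²=0 ⇒ x=−45/14=-3.2143; min R=1−1/(4·14/45)=0.1964>−1
Confirm numerically:
  x=-2.858: |R|=0.68321 <1
  x=-2.644: |R|=0.53090 <1
  x=-2.247: |R|=0.32380 <1
  x=-1.861: |R|=0.21648 <1
  x=-3.632: |R|=1.47200 >1
  x=-3.435: |R|=1.23587 >1
  x=-3.285: |R|=1.07227 >1
Interval (-3.2143, 0).

(-3.2143, 0).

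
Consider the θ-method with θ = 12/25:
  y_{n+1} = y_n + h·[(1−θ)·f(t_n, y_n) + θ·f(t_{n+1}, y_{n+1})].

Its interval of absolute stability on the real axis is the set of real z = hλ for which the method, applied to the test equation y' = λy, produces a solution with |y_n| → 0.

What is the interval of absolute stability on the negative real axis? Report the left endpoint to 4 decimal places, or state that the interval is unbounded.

Test eqn y'=λy, z=hλ:
  y_{n+1} = y_n + z·[13/25·y_n + 12/25·y_{n+1}] ⇒ (1 − 12/25z)y_{n+1} = (1 + 13/25z)y_n
  Hence R(z) = (1 + 13/25z)/(1 − 12/25z).

Boundary: |R(x)|=1, x<0.
x=-0.58: |R|=0.5463
R=−1: 1+13/25x = −1+12/25x ⇒ -1/25x=2 ⇒ x=2/(-1/25)=-50.0000
Confirm numerically:
  x=-34.383: |R|=0.96431 <1
  x=-28.106: |R|=0.93956 <1
  x=-24.145: |R|=0.91785 <1
  x=-50.405: |R|=1.00064 >1
  x=-50.299: |R|=1.00048 >1
  x=-50.155: |R|=1.00025 >1
Stable set (-50.0000, 0).

z∈(-50.0000,0).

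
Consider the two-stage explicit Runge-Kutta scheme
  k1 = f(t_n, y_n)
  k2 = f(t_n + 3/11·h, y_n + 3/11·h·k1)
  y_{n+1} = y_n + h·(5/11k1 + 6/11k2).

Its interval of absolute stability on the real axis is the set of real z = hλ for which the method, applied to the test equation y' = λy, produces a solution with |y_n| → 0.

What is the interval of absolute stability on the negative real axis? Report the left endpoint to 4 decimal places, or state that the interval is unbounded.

With y'=λy (z=hλ):
  k1=λy_n ⇒ h·k1=z·y_n;  k2=λ(1+3/11z)y_n ⇒ h·k2=z(1+3/11z)y_n
  y_{n+1}/y_n = 1 + 5/11z + 6/11z(1+3/11z) = 1 + z + 18/121z²
  Hence R(z) = 1 + z + 18/121z².

Find x<0 with |R(x)|<1.
x=-1.57: |R|=0.2033
R=1: x+18/121x²=0 ⇒ x=−121/18=-6.7222; min R=1−1/(4·18/121)=-0.6806>−1
Confirm numerically:
  x=-5.859: |R|=0.24763 <1
  x=-4.156: |R|=0.58656 <1
  x=-2.886: |R|=0.64698 <1
  x=-6.967: |R|=1.25369 >1
  x=-6.935: |R|=1.21951 >1
So |R|<1 on (-6.7222, 0).

(-6.7222, 0).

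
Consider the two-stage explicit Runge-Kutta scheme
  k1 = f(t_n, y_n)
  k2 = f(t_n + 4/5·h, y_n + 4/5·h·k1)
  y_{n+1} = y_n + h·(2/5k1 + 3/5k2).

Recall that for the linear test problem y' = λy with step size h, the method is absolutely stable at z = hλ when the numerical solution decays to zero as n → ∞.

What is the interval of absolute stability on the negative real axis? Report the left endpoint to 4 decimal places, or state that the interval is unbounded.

With y'=λy (z=hλ):
  k1=λy_n ⇒ h·k1=z·y_n;  k2=λ(1+4/5z)y_n ⇒ h·k2=z(1+4/5z)y_n
  y_{n+1}/y_n = 1 + 2/5z + 3/5z(1+4/5z) = 1 + z + 12/25z²
  R(z) = 1 + z + 12/25z².

Boundary: |R(x)|=1, x<0.
x=-0.33: |R|=0.7223
R=1: x+12/25x²=0 ⇒ x=−25/12=-2.0833; min R=1−1/(4·12/25)=0.4792>−1
Confirm numerically:
  x=-1.922: |R|=0.85116 <1
  x=-1.358: |R|=0.52720 <1
  x=-1.021: |R|=0.47937 <1
  x=-2.232: |R|=1.15928 >1
  x=-2.195: |R|=1.11765 >1
  x=-2.143: |R|=1.06138 >1
Interval (-2.0833, 0).

(-2.0833, 0).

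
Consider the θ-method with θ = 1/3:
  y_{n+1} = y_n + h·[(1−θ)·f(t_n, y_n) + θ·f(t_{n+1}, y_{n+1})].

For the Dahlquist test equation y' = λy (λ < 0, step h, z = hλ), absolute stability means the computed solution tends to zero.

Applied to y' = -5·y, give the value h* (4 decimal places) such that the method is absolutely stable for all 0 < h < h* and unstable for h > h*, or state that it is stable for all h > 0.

(-6.0000,0); λ=-5 ⇒ h* = (6)/5 = 1.2000.

Test eqn y'=λy, z=hλ:
  y_{n+1} = y_n + z·[2/3·y_n + 1/3·y_{n+1}] ⇒ (1 − 1/3z)y_{n+1} = (1 + 2/3z)y_n
  ⇒ R(z) = (1 + 2/3z)/(1 − 1/3z).

Boundary: |R(x)|=1, x<0.
x=-0.9: |R|=0.3077
R=−1: 1+2/3x = −1+1/3x ⇒ -1/3x=2 ⇒ x=2/(-1/3)=-6.0000
Confirm numerically:
  x=-5.900: |R|=0.98876 <1
  x=-3.804: |R|=0.67725 <1
  x=-3.638: |R|=0.64417 <1
  x=-6.575: |R|=1.06005 >1
  x=-6.402: |R|=1.04276 >1
So |R|<1 on (-6.0000, 0).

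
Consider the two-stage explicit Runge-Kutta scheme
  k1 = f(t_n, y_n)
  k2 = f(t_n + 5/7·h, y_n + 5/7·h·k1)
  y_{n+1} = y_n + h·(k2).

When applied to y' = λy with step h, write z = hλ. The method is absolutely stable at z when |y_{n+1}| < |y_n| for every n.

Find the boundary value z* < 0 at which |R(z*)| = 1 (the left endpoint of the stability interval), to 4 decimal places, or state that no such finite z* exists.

z* = -1.4000.

Test eqn y'=λy, z=hλ:
  k1=λy_n ⇒ h·k1=z·y_n;  k2=λ(1+5/7z)y_n ⇒ h·k2=z(1+5/7z)y_n
  y_{n+1}/y_n = 1 + z(1+5/7z) = 1 + z + 5/7z²
  R(z) = 1 + z + 5/7z².

Need |R(x)|<1, x<0.
x=-0.45: |R|=0.6946
R=1: x+5/7x²=0 ⇒ x=−7/5=-1.4000; min R=1−1/(4·5/7)=0.6500>−1
Confirm numerically:
  x=-1.150: |R|=0.79464 <1
  x=-0.871: |R|=0.67089 <1
  x=-0.839: |R|=0.66380 <1
  x=-0.819: |R|=0.66012 <1
  x=-1.856: |R|=1.60453 >1
  x=-1.786: |R|=1.49243 >1
Interval (-1.4000, 0).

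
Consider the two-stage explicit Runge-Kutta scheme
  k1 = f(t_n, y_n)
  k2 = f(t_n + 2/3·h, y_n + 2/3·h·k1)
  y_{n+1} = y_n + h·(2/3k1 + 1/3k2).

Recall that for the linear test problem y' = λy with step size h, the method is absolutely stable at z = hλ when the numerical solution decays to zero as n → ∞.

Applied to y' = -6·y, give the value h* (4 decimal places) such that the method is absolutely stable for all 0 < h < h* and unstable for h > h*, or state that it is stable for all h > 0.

Set f=λy, z=hλ:
  k1=λy_n ⇒ h·k1=z·y_n;  k2=λ(1+2/3z)y_n ⇒ h·k2=z(1+2/3z)y_n
  y_{n+1}/y_n = 1 + 2/3z + 1/3z(1+2/3z) = 1 + z + 2/9z²
  Hence R(z) = 1 + z + 2/9z².

Find x<0 with |R(x)|<1.
x=-1.13: |R|=0.1538
R=1: x+2/9x²=0 ⇒ x=−9/2=-4.5000; min R=1−1/(4·2/9)=-0.1250>−1
Confirm numerically:
  x=-3.394: |R|=0.16583 <1
  x=-3.211: |R|=0.08023 <1
  x=-2.035: |R|=0.11473 <1
  x=-5.024: |R|=1.58502 >1
  x=-4.816: |R|=1.33819 >1
Interval (-4.5000, 0).

(-4.5000,0); λ=-6 ⇒ h* = (9/2)/6 = 0.7500.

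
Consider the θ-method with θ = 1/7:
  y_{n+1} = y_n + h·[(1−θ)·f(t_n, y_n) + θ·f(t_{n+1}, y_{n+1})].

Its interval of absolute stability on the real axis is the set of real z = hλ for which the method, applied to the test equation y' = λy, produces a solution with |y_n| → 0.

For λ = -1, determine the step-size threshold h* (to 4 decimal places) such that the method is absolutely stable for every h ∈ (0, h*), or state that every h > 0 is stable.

(-2.8000,0); λ=-1 ⇒ h* = (14/5)/1 = 2.8000.

Set f=λy, z=hλ:
  y_{n+1} = y_n + z·[6/7·y_n + 1/7·y_{n+1}] ⇒ (1 − 1/7z)y_{n+1} = (1 + 6/7z)y_n
  Hence R(z) = (1 + 6/7z)/(1 − 1/7z).

Solve |R(x)|<1 on ℝ⁻.
x=-1.18: |R|=0.0098
R=−1: 1+6/7x = −1+1/7x ⇒ -5/7x=2 ⇒ x=2/(-5/7)=-2.8000
Confirm numerically:
  x=-2.384: |R|=0.77835 <1
  x=-1.641: |R|=0.32936 <1
  x=-1.472: |R|=0.21624 <1
  x=-1.167: |R|=0.00024 <1
  x=-2.888: |R|=1.04450 >1
  x=-2.877: |R|=1.03898 >1
So |R|<1 on (-2.8000, 0).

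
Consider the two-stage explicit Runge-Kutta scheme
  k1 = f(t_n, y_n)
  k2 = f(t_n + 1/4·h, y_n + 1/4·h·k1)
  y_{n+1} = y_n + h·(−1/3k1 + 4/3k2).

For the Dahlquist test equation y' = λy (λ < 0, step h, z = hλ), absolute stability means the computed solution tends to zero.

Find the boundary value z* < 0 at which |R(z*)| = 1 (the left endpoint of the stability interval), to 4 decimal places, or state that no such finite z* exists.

On y'=λy, z=hλ:
  k1=λy_n ⇒ h·k1=z·y_n;  k2=λ(1+1/4z)y_n ⇒ h·k2=z(1+1/4z)y_n
  y_{n+1}/y_n = 1 − 1/3z + 4/3z(1+1/4z) = 1 + z + 1/3z²
  Hence R(z) = 1 + z + 1/3z².

Boundary: |R(x)|=1, x<0.
x=-1.57: |R|=0.2516
R=1: x+1/3x²=0 ⇒ x=−3=-3.0000; min R=1−1/(4·1/3)=0.2500>−1
Confirm numerically:
  x=-2.969: |R|=0.96932 <1
  x=-1.561: |R|=0.25124 <1
  x=-1.475: |R|=0.25021 <1
  x=-3.595: |R|=1.71301 >1
  x=-3.530: |R|=1.62363 >1
  x=-3.099: |R|=1.10227 >1
So |R|<1 on (-3.0000, 0).

z* = -3.0000.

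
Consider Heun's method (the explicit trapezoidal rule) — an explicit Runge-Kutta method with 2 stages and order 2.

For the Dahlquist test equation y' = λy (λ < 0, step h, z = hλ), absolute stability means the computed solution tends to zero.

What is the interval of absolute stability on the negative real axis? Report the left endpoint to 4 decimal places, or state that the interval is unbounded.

z∈(-2.0000,0).

With y'=λy (z=hλ):
  order 2, 2-stage ⇒ R(z)=1+z+z^2/2
  (e.g. R(-1.74)=0.77380, |R|=0.77380)

Need |R(x)|<1, x<0.
x=-1.74: |R|=0.7738
|R(-2.26)|=1.2938 |R(-1.69)|=0.7380 |R(-0.65)|=0.5613
Bisect:
  x_lo=-2.8603 |R|=2.2303  x_hi=-0.2681 |R|=0.7678
  mid=-1.56420 |R|=0.65916 →hi
  mid=-2.21224 |R|=1.23476 →lo
  mid=-1.88822 |R|=0.89447 →hi
  mid=-2.05023 |R|=1.05149 →lo
  mid=-1.96923 |R|=0.96970 →hi
  mid=-2.00973 |R|=1.00978 →lo
  mid=-1.98948 |R|=0.98953 →hi
  mid=-1.99960 |R|=0.99960 →hi
  mid=-2.00467 |R|=1.00468 →lo
  mid=-2.00213 |R|=1.00214 →lo
  ...
  [-2.00008,-1.99992] ⇒ x*=-2.0000
So |R|<1 on (-2.0000, 0).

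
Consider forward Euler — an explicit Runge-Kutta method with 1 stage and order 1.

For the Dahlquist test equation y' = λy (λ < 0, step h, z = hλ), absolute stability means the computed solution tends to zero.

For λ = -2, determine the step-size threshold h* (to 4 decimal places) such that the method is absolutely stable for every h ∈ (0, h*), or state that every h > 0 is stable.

Test eqn y'=λy, z=hλ:
  order 1, 1-stage ⇒ R(z)=1+z
  (e.g. R(-1.18)=-0.18000, |R|=0.18000)

Need |R(x)|<1, x<0.
x=-1.18: |R|=0.1800
|R(-2.16)|=1.1600 |R(-1.97)|=0.9700 |R(-1.26)|=0.2600
Bisect:
  x_lo=-2.3731 |R|=1.3731  x_hi=-0.2625 |R|=0.7375
  mid=-1.31777 |R|=0.31777 →hi
  mid=-1.84542 |R|=0.84542 →hi
  mid=-2.10925 |R|=1.10925 →lo
  mid=-1.97733 |R|=0.97733 →hi
  mid=-2.04329 |R|=1.04329 →lo
  mid=-2.01031 |R|=1.01031 →lo
  mid=-1.99382 |R|=0.99382 →hi
  mid=-2.00207 |R|=1.00207 →lo
  mid=-1.99794 |R|=0.99794 →hi
  ...
  [-2.00001,-1.99988] ⇒ x*=-2.0000
So |R|<1 on (-2.0000, 0).

(-2.0000,0); λ=-2 ⇒ h* = 1.0000.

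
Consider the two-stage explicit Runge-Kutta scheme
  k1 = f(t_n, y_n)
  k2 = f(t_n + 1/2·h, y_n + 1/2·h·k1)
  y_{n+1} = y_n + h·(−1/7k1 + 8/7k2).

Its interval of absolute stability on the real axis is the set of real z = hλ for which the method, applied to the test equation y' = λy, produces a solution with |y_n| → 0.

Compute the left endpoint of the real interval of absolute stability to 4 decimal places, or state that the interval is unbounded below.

On y'=λy, z=hλ:
  k1=λy_n ⇒ h·k1=z·y_n;  k2=λ(1+1/2z)y_n ⇒ h·k2=z(1+1/2z)y_n
  y_{n+1}/y_n = 1 − 1/7z + 8/7z(1+1/2z) = 1 + z + 4/7z²
  so R(z) = 1 + z + 4/7z².

Solve |R(x)|<1 on ℝ⁻.
x=-0.31: |R|=0.7449
R=1: x+4/7x²=0 ⇒ x=−7/4=-1.7500; min R=1−1/(4·4/7)=0.5625>−1
Confirm numerically:
  x=-1.674: |R|=0.92730 <1
  x=-1.535: |R|=0.81141 <1
  x=-1.372: |R|=0.70365 <1
  x=-2.011: |R|=1.29993 >1
  x=-1.964: |R|=1.24017 >1
Stable set (-1.7500, 0).

left endpoint -1.7500.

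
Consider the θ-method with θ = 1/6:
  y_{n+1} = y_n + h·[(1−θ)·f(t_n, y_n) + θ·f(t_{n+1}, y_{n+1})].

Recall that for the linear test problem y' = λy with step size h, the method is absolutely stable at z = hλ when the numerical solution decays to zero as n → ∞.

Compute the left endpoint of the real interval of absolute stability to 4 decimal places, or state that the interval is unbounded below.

z* = -3.0000.

Test eqn y'=λy, z=hλ:
  y_{n+1} = y_n + z·[5/6·y_n + 1/6·y_{n+1}] ⇒ (1 − 1/6z)y_{n+1} = (1 + 5/6z)y_n
  ⇒ R(z) = (1 + 5/6z)/(1 − 1/6z).

Need |R(x)|<1, x<0.
x=-0.46: |R|=0.5728
R=−1: 1+5/6x = −1+1/6x ⇒ -2/3x=2 ⇒ x=2/(-2/3)=-3.0000
Confirm numerically:
  x=-2.060: |R|=0.53350 <1
  x=-1.868: |R|=0.42450 <1
  x=-1.292: |R|=0.06308 <1
  x=-3.302: |R|=1.12986 >1
  x=-3.080: |R|=1.03524 >1
Stable set (-3.0000, 0).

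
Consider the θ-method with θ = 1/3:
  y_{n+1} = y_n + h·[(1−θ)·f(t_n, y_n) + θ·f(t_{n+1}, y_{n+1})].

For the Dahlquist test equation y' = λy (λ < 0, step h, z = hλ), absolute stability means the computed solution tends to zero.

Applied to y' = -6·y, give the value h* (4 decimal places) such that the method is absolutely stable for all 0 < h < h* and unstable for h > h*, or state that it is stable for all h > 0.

(-6.0000,0); λ=-6 ⇒ h* = (6)/6 = 1.0000.

Test eqn y'=λy, z=hλ:
  y_{n+1} = y_n + z·[2/3·y_n + 1/3·y_{n+1}] ⇒ (1 − 1/3z)y_{n+1} = (1 + 2/3z)y_n
  Hence R(z) = (1 + 2/3z)/(1 − 1/3z).

Boundary: |R(x)|=1, x<0.
x=-1.68: |R|=0.0769
R=−1: 1+2/3x = −1+1/3x ⇒ -1/3x=2 ⇒ x=2/(-1/3)=-6.0000
Confirm numerically:
  x=-4.842: |R|=0.85233 <1
  x=-3.778: |R|=0.67217 <1
  x=-3.422: |R|=0.59857 <1
  x=-6.460: |R|=1.04863 >1
  x=-6.250: |R|=1.02703 >1
  x=-6.214: |R|=1.02323 >1
Interval (-6.0000, 0).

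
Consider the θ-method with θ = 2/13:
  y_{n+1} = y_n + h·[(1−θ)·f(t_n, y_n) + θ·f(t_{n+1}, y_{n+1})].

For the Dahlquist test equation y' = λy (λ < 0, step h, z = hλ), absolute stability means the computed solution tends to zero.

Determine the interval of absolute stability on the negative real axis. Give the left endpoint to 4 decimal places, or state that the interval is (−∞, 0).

z∈(-2.8889,0).

With y'=λy (z=hλ):
  y_{n+1} = y_n + z·[11/13·y_n + 2/13·y_{n+1}] ⇒ (1 − 2/13z)y_{n+1} = (1 + 11/13z)y_n
  ⇒ R(z) = (1 + 11/13z)/(1 − 2/13z).

Need |R(x)|<1, x<0.
x=-0.87: |R|=0.2327
R=−1: 1+11/13x = −1+2/13x ⇒ -9/13x=2 ⇒ x=2/(-9/13)=-2.8889
Confirm numerically:
  x=-2.321: |R|=0.71029 <1
  x=-1.501: |R|=0.21941 <1
  x=-1.222: |R|=0.02862 <1
  x=-3.235: |R|=1.15999 >1
  x=-3.176: |R|=1.13353 >1
Stable set (-2.8889, 0).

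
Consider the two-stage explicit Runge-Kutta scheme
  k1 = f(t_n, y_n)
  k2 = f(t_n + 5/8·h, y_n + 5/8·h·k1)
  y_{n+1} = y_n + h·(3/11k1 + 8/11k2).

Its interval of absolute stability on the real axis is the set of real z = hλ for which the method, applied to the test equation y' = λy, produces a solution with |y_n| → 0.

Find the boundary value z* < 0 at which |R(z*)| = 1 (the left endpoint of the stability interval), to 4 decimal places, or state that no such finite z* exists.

left endpoint -2.2000.

Set f=λy, z=hλ:
  k1=λy_n ⇒ h·k1=z·y_n;  k2=λ(1+5/8z)y_n ⇒ h·k2=z(1+5/8z)y_n
  y_{n+1}/y_n = 1 + 3/11z + 8/11z(1+5/8z) = 1 + z + 5/11z²
  R(z) = 1 + z + 5/11z².

Need |R(x)|<1, x<0.
x=-0.41: |R|=0.6664
R=1: x+5/11x²=0 ⇒ x=−11/5=-2.2000; min R=1−1/(4·5/11)=0.4500>−1
Confirm numerically:
  x=-2.064: |R|=0.87241 <1
  x=-1.770: |R|=0.65405 <1
  x=-1.356: |R|=0.47979 <1
  x=-0.956: |R|=0.45943 <1
  x=-2.631: |R|=1.51544 >1
  x=-2.224: |R|=1.02426 >1
Stable set (-2.2000, 0).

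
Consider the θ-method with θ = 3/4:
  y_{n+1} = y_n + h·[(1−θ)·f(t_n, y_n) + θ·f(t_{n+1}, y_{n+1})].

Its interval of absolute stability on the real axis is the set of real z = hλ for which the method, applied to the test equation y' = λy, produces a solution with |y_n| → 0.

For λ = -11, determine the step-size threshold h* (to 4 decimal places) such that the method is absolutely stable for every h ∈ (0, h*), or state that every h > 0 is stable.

On y'=λy, z=hλ:
  y_{n+1} = y_n + z·[1/4·y_n + 3/4·y_{n+1}] ⇒ (1 − 3/4z)y_{n+1} = (1 + 1/4z)y_n
  so R(z) = (1 + 1/4z)/(1 − 3/4z).

Find x<0 with |R(x)|<1.
x=-0.58: |R|=0.5958
x=-2: |R|=0.2000
x=-10: |R|=0.1765
x=-100: |R|=0.3158
θ=3/4≥1/2 ⇒ |1+1/4x|<|1−3/4x| ∀x<0 ⇒ unbounded interval.

(−∞, 0) — no finite endpoint. Any h>0 works for λ=-11.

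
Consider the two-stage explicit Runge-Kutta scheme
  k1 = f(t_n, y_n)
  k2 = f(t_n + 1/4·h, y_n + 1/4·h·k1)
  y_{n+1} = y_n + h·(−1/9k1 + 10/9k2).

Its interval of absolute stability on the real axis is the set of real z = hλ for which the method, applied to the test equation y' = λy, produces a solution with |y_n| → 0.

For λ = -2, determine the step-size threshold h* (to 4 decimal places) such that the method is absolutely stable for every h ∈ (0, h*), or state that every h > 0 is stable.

(-3.6000,0); λ=-2 ⇒ h* = (18/5)/2 = 1.8000.

With y'=λy (z=hλ):
  k1=λy_n ⇒ h·k1=z·y_n;  k2=λ(1+1/4z)y_n ⇒ h·k2=z(1+1/4z)y_n
  y_{n+1}/y_n = 1 − 1/9z + 10/9z(1+1/4z) = 1 + z + 5/18z²
  so R(z) = 1 + z + 5/18z².

Need |R(x)|<1, x<0.
x=-1.05: |R|=0.2563
R=1: x+5/18x²=0 ⇒ x=−18/5=-3.6000; min R=1−1/(4·5/18)=0.1000>−1
Confirm numerically:
  x=-2.520: |R|=0.24400 <1
  x=-2.252: |R|=0.15675 <1
  x=-1.710: |R|=0.10225 <1
  x=-4.163: |R|=1.65105 >1
  x=-3.984: |R|=1.42496 >1
  x=-3.800: |R|=1.21111 >1
Interval (-3.6000, 0).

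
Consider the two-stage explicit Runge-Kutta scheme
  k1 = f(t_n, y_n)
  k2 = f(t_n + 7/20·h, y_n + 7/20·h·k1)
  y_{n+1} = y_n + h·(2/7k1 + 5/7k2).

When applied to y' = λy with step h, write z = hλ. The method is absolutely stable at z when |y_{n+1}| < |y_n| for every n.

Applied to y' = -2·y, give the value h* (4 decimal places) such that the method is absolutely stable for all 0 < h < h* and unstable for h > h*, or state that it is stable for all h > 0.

(-4.0000,0); λ=-2 ⇒ h* = (4)/2 = 2.0000.

With y'=λy (z=hλ):
  k1=λy_n ⇒ h·k1=z·y_n;  k2=λ(1+7/20z)y_n ⇒ h·k2=z(1+7/20z)y_n
  y_{n+1}/y_n = 1 + 2/7z + 5/7z(1+7/20z) = 1 + z + 1/4z²
  R(z) = 1 + z + 1/4z².

Boundary: |R(x)|=1, x<0.
x=-1.19: |R|=0.1640
R=1: x+1/4x²=0 ⇒ x=−4=-4.0000; min R=1−1/(4·1/4)=0.0000>−1
Confirm numerically:
  x=-3.206: |R|=0.36361 <1
  x=-2.757: |R|=0.14326 <1
  x=-2.444: |R|=0.04928 <1
  x=-4.172: |R|=1.17940 >1
  x=-4.148: |R|=1.15348 >1
Stable set (-4.0000, 0).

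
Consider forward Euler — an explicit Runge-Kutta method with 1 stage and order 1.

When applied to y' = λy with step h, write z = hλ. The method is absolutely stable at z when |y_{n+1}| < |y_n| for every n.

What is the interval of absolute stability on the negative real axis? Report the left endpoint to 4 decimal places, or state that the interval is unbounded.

(-2.0000, 0).

Test eqn y'=λy, z=hλ:
  order 1, 1-stage ⇒ R(z)=1+z
  (e.g. R(-0.38)=0.62000, |R|=0.62000)

Find x<0 with |R(x)|<1.
x=-0.38: |R|=0.6200
|R(-2.33)|=1.3300 |R(-1.77)|=0.7700 |R(-0.67)|=0.3300
Bisect:
  x_lo=-2.8751 |R|=1.8751  x_hi=-0.0638 |R|=0.9362
  mid=-1.46946 |R|=0.46946 →hi
  mid=-2.17229 |R|=1.17229 →lo
  mid=-1.82087 |R|=0.82087 →hi
  mid=-1.99658 |R|=0.99658 →hi
  mid=-2.08443 |R|=1.08443 →lo
  mid=-2.04051 |R|=1.04051 →lo
  mid=-2.01854 |R|=1.01854 →lo
  mid=-2.00756 |R|=1.00756 →lo
  ...
  [-2.00001,-1.99984] ⇒ x*=-2.0000
So |R|<1 on (-2.0000, 0).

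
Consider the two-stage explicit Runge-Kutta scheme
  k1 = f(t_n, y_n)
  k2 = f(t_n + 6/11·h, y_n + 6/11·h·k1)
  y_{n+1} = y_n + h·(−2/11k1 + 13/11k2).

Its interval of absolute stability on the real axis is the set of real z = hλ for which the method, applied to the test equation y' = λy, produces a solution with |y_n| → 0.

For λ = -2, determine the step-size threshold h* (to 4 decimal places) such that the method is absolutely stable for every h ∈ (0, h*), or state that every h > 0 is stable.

On y'=λy, z=hλ:
  k1=λy_n ⇒ h·k1=z·y_n;  k2=λ(1+6/11z)y_n ⇒ h·k2=z(1+6/11z)y_n
  y_{n+1}/y_n = 1 − 2/11z + 13/11z(1+6/11z) = 1 + z + 78/121z²
  R(z) = 1 + z + 78/121z².

Boundary: |R(x)|=1, x<0.
x=-0.52: |R|=0.6543
R=1: x+78/121x²=0 ⇒ x=−121/78=-1.5513; min R=1−1/(4·78/121)=0.6122>−1
Confirm numerically:
  x=-1.240: |R|=0.75118 <1
  x=-0.907: |R|=0.62330 <1
  x=-0.703: |R|=0.61558 <1
  x=-2.029: |R|=1.62483 >1
  x=-1.694: |R|=1.15585 >1
Stable set (-1.5513, 0).

(-1.5513,0); λ=-2 ⇒ h* = (121/78)/2 = 0.7756.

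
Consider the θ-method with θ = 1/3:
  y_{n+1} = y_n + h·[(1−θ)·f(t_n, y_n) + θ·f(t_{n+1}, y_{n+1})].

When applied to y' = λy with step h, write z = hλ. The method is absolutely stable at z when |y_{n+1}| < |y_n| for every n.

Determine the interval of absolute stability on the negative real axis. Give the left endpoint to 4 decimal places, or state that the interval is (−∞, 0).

Test eqn y'=λy, z=hλ:
  y_{n+1} = y_n + z·[2/3·y_n + 1/3·y_{n+1}] ⇒ (1 − 1/3z)y_{n+1} = (1 + 2/3z)y_n
  so R(z) = (1 + 2/3z)/(1 − 1/3z).

Solve |R(x)|<1 on ℝ⁻.
x=-0.38: |R|=0.6627
R=−1: 1+2/3x = −1+1/3x ⇒ -1/3x=2 ⇒ x=2/(-1/3)=-6.0000
Confirm numerically:
  x=-5.888: |R|=0.98740 <1
  x=-5.829: |R|=0.98063 <1
  x=-4.140: |R|=0.73950 <1
  x=-6.127: |R|=1.01391 >1
  x=-6.041: |R|=1.00453 >1
Stable set (-6.0000, 0).

z∈(-6.0000,0).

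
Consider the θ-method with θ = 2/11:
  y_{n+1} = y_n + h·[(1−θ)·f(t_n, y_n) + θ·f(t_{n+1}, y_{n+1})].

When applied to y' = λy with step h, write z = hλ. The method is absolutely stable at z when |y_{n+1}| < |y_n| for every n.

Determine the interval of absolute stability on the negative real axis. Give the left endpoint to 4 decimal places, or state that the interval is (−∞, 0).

With y'=λy (z=hλ):
  y_{n+1} = y_n + z·[9/11·y_n + 2/11·y_{n+1}] ⇒ (1 − 2/11z)y_{n+1} = (1 + 9/11z)y_n
  so R(z) = (1 + 9/11z)/(1 − 2/11z).

Find x<0 with |R(x)|<1.
x=-0.53: |R|=0.5166
R=−1: 1+9/11x = −1+2/11x ⇒ -7/11x=2 ⇒ x=2/(-7/11)=-3.1429
Confirm numerically:
  x=-2.505: |R|=0.72111 <1
  x=-2.319: |R|=0.63122 <1
  x=-2.045: |R|=0.49072 <1
  x=-1.981: |R|=0.45642 <1
  x=-3.649: |R|=1.19363 >1
  x=-3.479: |R|=1.13103 >1
  x=-3.300: |R|=1.06250 >1
Interval (-3.1429, 0).

z∈(-3.1429,0).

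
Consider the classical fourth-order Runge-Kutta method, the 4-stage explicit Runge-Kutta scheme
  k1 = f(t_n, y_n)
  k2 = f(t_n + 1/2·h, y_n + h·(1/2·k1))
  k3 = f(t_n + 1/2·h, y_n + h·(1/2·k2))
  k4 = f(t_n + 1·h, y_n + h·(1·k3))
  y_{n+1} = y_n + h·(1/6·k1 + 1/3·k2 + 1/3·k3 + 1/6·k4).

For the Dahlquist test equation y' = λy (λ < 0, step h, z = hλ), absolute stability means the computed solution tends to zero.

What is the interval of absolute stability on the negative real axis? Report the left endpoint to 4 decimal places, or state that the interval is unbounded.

(-2.7853, 0).

Test eqn y'=λy, z=hλ:
  order 4, 4-stage ⇒ R(z)=1+z+z^2/2+z^3/6+z^4/24
  (e.g. R(-1.51)=0.27284, |R|=0.27284)

Need |R(x)|<1, x<0.
x=-1.51: |R|=0.2728
|R(-0.89)|=0.4147 |R(-0.59)|=0.5549 |R(-0.51)|=0.6008
Bisect:
  x_lo=-3.6297 |R|=3.2197  x_hi=-0.1468 |R|=0.8635
  mid=-1.88823 |R|=0.30210 →hi
  mid=-2.75895 |R|=0.96100 →hi
  mid=-3.19430 |R|=1.81330 →lo
  mid=-2.97662 |R|=1.32893 →lo
  mid=-2.86778 |R|=1.13166 →lo
  mid=-2.81337 |R|=1.04315 →lo
  mid=-2.78616 |R|=1.00130 →lo
  mid=-2.77255 |R|=0.98096 →hi
  mid=-2.77935 |R|=0.99108 →hi
  ...
  [-2.78531,-2.78509] ⇒ x*=-2.7853
Stable set (-2.7853, 0).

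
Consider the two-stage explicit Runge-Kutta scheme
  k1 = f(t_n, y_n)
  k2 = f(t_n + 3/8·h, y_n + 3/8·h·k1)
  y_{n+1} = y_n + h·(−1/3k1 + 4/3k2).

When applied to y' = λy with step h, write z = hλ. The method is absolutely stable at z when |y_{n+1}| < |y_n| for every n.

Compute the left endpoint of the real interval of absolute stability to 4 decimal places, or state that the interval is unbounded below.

Set f=λy, z=hλ:
  k1=λy_n ⇒ h·k1=z·y_n;  k2=λ(1+3/8z)y_n ⇒ h·k2=z(1+3/8z)y_n
  y_{n+1}/y_n = 1 − 1/3z + 4/3z(1+3/8z) = 1 + z + 1/2z²
  so R(z) = 1 + z + 1/2z².

Boundary: |R(x)|=1, x<0.
x=-1.64: |R|=0.7048
R=1: x+1/2x²=0 ⇒ x=−2=-2.0000; min R=1−1/(4·1/2)=0.5000>−1
Confirm numerically:
  x=-1.956: |R|=0.95697 <1
  x=-1.860: |R|=0.86980 <1
  x=-1.181: |R|=0.51638 <1
  x=-0.863: |R|=0.50938 <1
  x=-2.533: |R|=1.67504 >1
  x=-2.405: |R|=1.48701 >1
So |R|<1 on (-2.0000, 0).

z* = -2.0000.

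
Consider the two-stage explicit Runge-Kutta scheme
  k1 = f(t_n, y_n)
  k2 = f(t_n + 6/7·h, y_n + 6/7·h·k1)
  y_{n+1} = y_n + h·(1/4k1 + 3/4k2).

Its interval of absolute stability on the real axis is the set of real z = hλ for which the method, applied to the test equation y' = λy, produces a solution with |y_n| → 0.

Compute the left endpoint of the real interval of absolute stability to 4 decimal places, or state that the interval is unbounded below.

With y'=λy (z=hλ):
  k1=λy_n ⇒ h·k1=z·y_n;  k2=λ(1+6/7z)y_n ⇒ h·k2=z(1+6/7z)y_n
  y_{n+1}/y_n = 1 + 1/4z + 3/4z(1+6/7z) = 1 + z + 9/14z²
  ⇒ R(z) = 1 + z + 9/14z².

Solve |R(x)|<1 on ℝ⁻.
x=-1.19: |R|=0.7204
R=1: x+9/14x²=0 ⇒ x=−14/9=-1.5556; min R=1−1/(4·9/14)=0.6111>−1
Confirm numerically:
  x=-1.404: |R|=0.86321 <1
  x=-1.265: |R|=0.76372 <1
  x=-0.952: |R|=0.63062 <1
  x=-0.643: |R|=0.62279 <1
  x=-2.033: |R|=1.62399 >1
  x=-1.875: |R|=1.38504 >1
So |R|<1 on (-1.5556, 0).

left endpoint -1.5556.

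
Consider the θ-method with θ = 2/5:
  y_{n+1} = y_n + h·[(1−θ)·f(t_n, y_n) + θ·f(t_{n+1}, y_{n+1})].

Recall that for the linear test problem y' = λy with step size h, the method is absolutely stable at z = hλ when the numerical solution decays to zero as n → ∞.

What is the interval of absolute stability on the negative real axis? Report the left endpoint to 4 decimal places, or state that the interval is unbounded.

(-10.0000, 0).

Set f=λy, z=hλ:
  y_{n+1} = y_n + z·[3/5·y_n + 2/5·y_{n+1}] ⇒ (1 − 2/5z)y_{n+1} = (1 + 3/5z)y_n
  so R(z) = (1 + 3/5z)/(1 − 2/5z).

Solve |R(x)|<1 on ℝ⁻.
x=-0.44: |R|=0.6259
R=−1: 1+3/5x = −1+2/5x ⇒ -1/5x=2 ⇒ x=2/(-1/5)=-10.0000
Confirm numerically:
  x=-9.842: |R|=0.99360 <1
  x=-6.244: |R|=0.78522 <1
  x=-5.876: |R|=0.75382 <1
  x=-10.147: |R|=1.00581 >1
  x=-10.071: |R|=1.00282 >1
  x=-10.054: |R|=1.00215 >1
Stable set (-10.0000, 0).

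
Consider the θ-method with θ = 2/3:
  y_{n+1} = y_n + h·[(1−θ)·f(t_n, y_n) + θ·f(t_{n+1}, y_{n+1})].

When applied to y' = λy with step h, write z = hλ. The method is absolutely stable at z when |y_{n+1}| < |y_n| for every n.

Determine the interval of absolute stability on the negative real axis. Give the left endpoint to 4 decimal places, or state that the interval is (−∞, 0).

Test eqn y'=λy, z=hλ:
  y_{n+1} = y_n + z·[1/3·y_n + 2/3·y_{n+1}] ⇒ (1 − 2/3z)y_{n+1} = (1 + 1/3z)y_n
  R(z) = (1 + 1/3z)/(1 − 2/3z).

Boundary: |R(x)|=1, x<0.
x=-0.35: |R|=0.7162
x=-2: |R|=0.1429
x=-10: |R|=0.3043
x=-100: |R|=0.4778
θ=2/3≥1/2 ⇒ |1+1/3x|<|1−2/3x| ∀x<0 ⇒ stable on all of ℝ⁻.

interval (−∞, 0).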